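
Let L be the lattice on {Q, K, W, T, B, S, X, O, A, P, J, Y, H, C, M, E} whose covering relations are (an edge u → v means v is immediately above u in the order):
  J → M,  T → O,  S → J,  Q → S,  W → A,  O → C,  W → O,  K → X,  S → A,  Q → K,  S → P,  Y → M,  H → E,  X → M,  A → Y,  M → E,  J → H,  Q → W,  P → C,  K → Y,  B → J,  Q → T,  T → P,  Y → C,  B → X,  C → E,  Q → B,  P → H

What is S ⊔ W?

Common upper bounds of {S, W}: A, C, E, M, Y.
The least among these is A.

A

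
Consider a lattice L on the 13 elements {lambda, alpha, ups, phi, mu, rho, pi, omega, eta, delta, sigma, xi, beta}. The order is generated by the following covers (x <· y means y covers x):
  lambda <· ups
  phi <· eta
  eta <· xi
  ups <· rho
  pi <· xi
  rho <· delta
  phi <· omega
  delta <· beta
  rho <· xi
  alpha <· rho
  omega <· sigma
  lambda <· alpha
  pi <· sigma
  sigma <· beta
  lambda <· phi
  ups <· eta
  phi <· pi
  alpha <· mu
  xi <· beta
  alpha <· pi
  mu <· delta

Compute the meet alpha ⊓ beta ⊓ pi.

alpha

Common lower bounds of {alpha, beta, pi}: alpha, lambda.
The greatest among these is alpha.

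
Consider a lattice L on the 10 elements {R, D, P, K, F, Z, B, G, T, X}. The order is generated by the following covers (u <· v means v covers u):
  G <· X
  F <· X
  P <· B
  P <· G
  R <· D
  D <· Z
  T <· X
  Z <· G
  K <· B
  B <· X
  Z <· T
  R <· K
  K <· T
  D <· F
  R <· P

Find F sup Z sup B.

X

Common upper bounds of {F, Z, B}: X.
The least among these is X.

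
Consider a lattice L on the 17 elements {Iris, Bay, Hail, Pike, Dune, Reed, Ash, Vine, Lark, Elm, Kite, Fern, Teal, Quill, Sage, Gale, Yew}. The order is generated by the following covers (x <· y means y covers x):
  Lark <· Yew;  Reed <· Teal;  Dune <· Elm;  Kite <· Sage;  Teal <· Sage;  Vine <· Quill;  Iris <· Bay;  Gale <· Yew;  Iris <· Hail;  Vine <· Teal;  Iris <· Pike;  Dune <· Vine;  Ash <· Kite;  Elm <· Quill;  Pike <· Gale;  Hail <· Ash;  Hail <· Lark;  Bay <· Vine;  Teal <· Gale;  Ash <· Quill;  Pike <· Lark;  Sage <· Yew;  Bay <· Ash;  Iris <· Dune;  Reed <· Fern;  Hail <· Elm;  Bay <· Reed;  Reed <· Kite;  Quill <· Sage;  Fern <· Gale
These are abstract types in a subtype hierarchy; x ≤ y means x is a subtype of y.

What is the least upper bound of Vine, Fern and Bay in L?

Gale

Common upper bounds of {Vine, Fern, Bay}: Gale, Yew.
The least among these is Gale.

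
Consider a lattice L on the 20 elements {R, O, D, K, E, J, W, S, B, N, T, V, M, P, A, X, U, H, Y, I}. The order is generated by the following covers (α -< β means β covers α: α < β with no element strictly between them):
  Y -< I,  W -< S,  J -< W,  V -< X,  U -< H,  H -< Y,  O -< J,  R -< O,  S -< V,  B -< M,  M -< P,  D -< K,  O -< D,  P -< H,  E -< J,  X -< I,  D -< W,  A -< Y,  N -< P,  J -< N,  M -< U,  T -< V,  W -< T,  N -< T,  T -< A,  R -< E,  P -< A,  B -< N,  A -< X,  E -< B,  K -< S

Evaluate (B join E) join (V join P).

B ∨ E = B
V ∨ P = X
B ∨ X = X

X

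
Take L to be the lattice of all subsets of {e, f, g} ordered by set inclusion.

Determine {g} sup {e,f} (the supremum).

Common upper bounds of {{g}, {e,f}}: {e,f,g}.
The least among these is {e,f,g}.

{e,f,g}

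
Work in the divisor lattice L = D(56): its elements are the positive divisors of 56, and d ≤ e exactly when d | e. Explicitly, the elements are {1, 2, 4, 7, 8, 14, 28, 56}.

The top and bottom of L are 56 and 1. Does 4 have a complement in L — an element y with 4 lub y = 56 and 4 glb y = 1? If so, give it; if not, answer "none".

none

For every candidate y, either 4 ∨ y ≠ 56 or 4 ∧ y ≠ 1; no complement exists.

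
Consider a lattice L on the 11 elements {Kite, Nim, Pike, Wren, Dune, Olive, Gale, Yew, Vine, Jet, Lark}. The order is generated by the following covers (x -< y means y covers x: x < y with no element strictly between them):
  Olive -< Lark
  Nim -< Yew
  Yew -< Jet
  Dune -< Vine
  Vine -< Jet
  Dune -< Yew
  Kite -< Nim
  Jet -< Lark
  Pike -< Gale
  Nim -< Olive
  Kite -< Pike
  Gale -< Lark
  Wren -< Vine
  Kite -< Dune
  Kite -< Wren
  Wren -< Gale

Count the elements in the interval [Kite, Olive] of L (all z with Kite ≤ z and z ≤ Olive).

The interval [Kite, Olive] = {Kite, Nim, Olive}, which has 3 elements.

3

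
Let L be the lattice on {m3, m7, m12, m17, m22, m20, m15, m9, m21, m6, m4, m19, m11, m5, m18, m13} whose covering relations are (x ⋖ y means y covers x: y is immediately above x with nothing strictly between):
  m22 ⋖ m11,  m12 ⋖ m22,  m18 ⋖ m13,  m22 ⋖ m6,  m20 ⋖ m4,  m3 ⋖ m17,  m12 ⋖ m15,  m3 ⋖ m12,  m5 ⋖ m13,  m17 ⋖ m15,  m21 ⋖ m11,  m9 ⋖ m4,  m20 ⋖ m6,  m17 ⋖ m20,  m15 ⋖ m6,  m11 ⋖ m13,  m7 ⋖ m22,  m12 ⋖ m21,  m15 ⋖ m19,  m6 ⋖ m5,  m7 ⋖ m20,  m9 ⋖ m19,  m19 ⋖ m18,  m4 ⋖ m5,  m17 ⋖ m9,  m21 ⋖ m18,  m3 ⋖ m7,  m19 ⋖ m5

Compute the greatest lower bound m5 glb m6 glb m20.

Common lower bounds of {m5, m6, m20}: m17, m20, m3, m7.
The greatest among these is m20.

m20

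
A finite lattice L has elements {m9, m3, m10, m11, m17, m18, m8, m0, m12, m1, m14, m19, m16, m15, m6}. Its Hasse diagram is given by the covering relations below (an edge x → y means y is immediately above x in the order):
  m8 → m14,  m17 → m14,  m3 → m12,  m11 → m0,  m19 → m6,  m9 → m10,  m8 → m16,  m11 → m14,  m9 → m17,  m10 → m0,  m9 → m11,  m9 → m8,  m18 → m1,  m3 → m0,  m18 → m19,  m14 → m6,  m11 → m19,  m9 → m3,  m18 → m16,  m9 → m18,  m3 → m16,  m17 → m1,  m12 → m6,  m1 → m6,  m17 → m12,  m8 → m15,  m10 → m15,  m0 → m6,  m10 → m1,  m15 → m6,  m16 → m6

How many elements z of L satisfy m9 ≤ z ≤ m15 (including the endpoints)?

The interval [m9, m15] = {m10, m15, m8, m9}, which has 4 elements.

4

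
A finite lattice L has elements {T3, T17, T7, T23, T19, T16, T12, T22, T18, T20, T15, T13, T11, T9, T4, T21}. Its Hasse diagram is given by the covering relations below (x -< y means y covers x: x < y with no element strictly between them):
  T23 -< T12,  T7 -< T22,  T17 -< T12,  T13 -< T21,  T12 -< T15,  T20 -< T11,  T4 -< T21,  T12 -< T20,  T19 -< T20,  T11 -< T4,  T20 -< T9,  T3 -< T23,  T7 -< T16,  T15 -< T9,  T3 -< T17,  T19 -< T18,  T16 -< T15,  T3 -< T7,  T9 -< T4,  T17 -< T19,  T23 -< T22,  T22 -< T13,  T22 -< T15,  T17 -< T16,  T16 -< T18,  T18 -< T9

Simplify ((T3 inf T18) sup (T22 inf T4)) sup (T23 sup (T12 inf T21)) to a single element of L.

T15

T3 ∧ T18 = T3
T22 ∧ T4 = T22
T3 ∨ T22 = T22
T12 ∧ T21 = T12
T23 ∨ T12 = T12
T22 ∨ T12 = T15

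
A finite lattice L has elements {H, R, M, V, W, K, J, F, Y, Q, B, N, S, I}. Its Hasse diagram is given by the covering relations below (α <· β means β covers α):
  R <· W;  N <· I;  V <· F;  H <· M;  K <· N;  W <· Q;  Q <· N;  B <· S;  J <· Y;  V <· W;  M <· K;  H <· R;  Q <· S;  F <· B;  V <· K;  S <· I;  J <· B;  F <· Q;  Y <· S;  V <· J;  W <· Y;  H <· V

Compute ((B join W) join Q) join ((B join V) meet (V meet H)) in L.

S

B ∨ W = S
S ∨ Q = S
B ∨ V = B
V ∧ H = H
B ∧ H = H
S ∨ H = S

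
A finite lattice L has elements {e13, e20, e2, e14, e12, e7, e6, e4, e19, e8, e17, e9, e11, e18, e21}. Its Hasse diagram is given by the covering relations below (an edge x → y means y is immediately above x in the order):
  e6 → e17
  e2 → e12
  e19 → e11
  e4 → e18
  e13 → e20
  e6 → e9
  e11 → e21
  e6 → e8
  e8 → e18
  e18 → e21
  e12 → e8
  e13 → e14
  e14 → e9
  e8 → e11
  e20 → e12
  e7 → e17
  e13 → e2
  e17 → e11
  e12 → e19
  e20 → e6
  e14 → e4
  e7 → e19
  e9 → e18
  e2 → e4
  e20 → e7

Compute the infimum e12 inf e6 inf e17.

e20

Common lower bounds of {e12, e6, e17}: e13, e20.
The greatest among these is e20.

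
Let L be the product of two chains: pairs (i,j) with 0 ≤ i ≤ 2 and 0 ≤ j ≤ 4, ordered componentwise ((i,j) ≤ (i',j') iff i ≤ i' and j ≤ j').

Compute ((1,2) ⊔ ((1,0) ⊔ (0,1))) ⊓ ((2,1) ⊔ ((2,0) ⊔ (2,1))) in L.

(1,1)

(1,0) ∨ (0,1) = (1,1)
(1,2) ∨ (1,1) = (1,2)
(2,0) ∨ (2,1) = (2,1)
(2,1) ∨ (2,1) = (2,1)
(1,2) ∧ (2,1) = (1,1)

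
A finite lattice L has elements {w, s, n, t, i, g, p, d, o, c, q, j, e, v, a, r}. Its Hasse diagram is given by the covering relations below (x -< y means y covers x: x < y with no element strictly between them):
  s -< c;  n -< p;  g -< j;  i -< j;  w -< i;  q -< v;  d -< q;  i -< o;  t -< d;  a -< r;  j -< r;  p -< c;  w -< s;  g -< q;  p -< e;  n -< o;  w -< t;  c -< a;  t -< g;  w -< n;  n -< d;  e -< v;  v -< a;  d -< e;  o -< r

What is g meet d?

Common lower bounds of {g, d}: t, w.
The greatest among these is t.

t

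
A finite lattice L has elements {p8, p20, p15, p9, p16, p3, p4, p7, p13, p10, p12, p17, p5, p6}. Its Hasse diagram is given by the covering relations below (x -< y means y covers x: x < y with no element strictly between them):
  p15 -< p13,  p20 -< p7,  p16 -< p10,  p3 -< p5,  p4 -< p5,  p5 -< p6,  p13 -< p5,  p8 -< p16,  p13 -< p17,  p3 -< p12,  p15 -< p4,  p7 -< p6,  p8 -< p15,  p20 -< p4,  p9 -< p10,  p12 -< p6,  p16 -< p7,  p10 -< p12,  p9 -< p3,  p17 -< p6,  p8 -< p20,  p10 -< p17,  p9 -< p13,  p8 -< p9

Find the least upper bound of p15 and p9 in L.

Common upper bounds of {p15, p9}: p13, p17, p5, p6.
The least among these is p13.

p13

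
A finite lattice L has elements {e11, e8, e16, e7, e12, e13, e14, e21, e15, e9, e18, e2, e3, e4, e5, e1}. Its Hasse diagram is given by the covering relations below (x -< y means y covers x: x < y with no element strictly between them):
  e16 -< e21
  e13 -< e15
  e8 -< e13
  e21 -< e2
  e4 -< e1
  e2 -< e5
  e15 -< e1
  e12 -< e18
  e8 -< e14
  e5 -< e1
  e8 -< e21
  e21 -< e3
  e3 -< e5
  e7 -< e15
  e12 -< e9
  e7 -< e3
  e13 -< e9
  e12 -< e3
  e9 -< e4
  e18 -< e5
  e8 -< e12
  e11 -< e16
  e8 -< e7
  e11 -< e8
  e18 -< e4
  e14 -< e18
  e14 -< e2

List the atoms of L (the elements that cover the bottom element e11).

The atoms are exactly the elements that cover e11: e16, e8.

e16, e8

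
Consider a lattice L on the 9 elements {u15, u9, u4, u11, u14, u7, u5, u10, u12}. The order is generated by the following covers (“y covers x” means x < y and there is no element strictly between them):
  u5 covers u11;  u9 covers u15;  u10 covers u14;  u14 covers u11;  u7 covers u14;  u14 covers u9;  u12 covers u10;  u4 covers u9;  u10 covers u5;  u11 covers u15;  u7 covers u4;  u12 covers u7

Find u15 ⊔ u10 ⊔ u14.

u10

Common upper bounds of {u15, u10, u14}: u10, u12.
The least among these is u10.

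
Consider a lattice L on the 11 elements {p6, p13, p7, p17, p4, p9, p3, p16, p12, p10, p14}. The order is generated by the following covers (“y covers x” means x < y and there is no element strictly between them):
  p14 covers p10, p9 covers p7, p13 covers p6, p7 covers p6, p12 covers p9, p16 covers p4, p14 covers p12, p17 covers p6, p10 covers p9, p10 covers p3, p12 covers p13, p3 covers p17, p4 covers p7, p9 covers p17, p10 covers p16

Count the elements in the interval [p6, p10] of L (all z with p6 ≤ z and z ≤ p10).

The interval [p6, p10] = {p10, p16, p17, p3, p4, p6, p7, p9}, which has 8 elements.

8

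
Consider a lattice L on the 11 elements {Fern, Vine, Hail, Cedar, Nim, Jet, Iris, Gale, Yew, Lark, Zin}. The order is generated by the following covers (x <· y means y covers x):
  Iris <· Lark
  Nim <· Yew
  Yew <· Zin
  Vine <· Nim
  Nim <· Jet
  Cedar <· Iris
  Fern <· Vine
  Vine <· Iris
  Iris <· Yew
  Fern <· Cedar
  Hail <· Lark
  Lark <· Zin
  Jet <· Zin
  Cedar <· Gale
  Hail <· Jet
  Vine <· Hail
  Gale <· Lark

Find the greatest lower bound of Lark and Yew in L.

Common lower bounds of {Lark, Yew}: Cedar, Fern, Iris, Vine.
The greatest among these is Iris.

Iris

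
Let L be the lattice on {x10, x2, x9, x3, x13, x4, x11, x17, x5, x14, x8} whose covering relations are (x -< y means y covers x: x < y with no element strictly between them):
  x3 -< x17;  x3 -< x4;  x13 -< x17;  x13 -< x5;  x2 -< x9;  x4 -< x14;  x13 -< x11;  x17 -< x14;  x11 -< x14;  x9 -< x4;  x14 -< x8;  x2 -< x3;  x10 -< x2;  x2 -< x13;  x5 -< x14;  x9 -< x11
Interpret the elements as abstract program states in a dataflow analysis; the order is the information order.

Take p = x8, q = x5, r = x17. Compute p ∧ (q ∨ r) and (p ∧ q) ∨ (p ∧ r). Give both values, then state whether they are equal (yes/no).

q ∨ r = x14, so p ∧ (q ∨ r) = x8 ∧ x14 = x14.
p ∧ q = x5 and p ∧ r = x17, so (p ∧ q) ∨ (p ∧ r) = x5 ∨ x17 = x14.
Equal: yes.

x14; x14; yes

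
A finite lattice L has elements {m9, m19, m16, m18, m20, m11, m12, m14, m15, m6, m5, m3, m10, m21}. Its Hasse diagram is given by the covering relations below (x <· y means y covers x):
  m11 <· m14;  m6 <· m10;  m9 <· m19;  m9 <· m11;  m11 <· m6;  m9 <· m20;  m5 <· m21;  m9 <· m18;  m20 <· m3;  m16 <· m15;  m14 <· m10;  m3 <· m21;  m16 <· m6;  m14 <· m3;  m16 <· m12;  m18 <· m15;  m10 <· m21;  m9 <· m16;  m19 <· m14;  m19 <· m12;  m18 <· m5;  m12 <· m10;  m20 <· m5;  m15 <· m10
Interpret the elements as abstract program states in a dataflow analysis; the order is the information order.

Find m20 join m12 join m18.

Common upper bounds of {m20, m12, m18}: m21.
The least among these is m21.

m21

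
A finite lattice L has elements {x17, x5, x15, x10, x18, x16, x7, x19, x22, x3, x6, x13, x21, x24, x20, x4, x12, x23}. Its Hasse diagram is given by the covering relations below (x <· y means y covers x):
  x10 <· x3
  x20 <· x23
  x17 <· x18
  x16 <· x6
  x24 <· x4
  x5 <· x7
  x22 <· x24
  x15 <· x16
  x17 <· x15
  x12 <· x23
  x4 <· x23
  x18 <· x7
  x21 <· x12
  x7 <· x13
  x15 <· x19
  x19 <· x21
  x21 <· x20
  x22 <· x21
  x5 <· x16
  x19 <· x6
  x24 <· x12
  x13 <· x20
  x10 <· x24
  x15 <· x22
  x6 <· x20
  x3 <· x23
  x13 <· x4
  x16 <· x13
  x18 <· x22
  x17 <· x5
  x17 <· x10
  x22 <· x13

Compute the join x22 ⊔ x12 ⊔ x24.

x12

Common upper bounds of {x22, x12, x24}: x12, x23.
The least among these is x12.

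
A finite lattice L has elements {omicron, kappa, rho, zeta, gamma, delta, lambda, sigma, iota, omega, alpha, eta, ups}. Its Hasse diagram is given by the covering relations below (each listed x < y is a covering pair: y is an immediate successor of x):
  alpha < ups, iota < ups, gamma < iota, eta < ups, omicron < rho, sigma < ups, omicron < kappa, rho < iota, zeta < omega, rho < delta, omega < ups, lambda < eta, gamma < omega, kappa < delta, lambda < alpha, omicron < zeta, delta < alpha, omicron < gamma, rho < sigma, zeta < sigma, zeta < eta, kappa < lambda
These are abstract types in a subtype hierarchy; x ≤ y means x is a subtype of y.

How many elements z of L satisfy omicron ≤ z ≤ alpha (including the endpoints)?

6

The interval [omicron, alpha] = {alpha, delta, kappa, lambda, omicron, rho}, which has 6 elements.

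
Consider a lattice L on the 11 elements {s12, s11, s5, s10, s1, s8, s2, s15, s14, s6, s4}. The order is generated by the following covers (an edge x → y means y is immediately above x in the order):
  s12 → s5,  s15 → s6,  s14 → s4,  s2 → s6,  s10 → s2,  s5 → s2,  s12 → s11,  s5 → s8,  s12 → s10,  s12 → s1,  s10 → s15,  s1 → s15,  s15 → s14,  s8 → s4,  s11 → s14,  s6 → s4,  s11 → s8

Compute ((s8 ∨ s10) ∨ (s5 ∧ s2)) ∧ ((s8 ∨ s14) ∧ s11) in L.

s8 ∨ s10 = s4
s5 ∧ s2 = s5
s4 ∨ s5 = s4
s8 ∨ s14 = s4
s4 ∧ s11 = s11
s4 ∧ s11 = s11

s11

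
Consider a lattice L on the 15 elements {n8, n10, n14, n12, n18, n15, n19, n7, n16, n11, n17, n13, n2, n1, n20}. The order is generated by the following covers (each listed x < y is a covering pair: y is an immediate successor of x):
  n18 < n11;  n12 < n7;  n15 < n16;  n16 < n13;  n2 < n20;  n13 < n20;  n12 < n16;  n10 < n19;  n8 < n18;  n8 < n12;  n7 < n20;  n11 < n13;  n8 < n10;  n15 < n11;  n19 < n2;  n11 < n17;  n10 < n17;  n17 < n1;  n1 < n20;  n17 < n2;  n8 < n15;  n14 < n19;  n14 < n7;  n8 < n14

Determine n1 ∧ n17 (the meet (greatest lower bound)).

Common lower bounds of {n1, n17}: n10, n11, n15, n17, n18, n8.
The greatest among these is n17.

n17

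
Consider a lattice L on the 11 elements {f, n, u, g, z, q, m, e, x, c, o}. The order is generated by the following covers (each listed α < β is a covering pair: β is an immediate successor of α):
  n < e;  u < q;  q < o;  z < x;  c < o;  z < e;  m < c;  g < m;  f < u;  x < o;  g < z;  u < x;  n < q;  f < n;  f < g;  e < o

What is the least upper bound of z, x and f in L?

Common upper bounds of {z, x, f}: o, x.
The least among these is x.

x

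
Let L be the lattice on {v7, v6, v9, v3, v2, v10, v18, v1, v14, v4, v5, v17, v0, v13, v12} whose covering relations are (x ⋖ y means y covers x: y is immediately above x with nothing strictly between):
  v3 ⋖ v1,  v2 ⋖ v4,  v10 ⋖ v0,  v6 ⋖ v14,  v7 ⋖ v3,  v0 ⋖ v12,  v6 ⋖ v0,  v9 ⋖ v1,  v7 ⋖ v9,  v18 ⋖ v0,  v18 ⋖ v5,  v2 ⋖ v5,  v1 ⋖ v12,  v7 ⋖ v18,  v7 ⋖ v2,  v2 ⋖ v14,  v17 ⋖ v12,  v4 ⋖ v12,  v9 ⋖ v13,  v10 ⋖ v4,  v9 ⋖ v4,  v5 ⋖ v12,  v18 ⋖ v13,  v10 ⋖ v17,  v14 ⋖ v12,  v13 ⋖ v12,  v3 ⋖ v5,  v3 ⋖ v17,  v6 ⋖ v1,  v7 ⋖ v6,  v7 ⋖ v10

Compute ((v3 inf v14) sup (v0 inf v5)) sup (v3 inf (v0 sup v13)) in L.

v3 ∧ v14 = v7
v0 ∧ v5 = v18
v7 ∨ v18 = v18
v0 ∨ v13 = v12
v3 ∧ v12 = v3
v18 ∨ v3 = v5

v5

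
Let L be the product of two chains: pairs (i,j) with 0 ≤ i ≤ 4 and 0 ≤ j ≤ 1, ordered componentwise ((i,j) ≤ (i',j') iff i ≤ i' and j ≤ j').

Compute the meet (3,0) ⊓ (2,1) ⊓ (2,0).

Common lower bounds of {(3,0), (2,1), (2,0)}: (0,0), (1,0), (2,0).
The greatest among these is (2,0).

(2,0)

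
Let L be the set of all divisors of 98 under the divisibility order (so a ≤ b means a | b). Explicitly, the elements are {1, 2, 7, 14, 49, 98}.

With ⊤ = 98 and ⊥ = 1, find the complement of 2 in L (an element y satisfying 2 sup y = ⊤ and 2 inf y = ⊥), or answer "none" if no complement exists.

49

Need y with 2 ∨ y = 98 and 2 ∧ y = 1.
Checking each element gives: 49.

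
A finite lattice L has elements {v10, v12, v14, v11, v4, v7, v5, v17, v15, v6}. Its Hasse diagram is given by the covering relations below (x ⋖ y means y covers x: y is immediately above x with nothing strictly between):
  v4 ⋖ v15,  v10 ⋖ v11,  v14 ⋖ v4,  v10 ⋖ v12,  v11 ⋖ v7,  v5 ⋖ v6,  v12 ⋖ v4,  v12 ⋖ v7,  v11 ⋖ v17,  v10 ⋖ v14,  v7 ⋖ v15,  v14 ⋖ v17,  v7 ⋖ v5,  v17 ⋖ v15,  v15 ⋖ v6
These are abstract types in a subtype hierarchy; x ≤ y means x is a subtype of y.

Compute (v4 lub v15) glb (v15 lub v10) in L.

v15

v4 ∨ v15 = v15
v15 ∨ v10 = v15
v15 ∧ v15 = v15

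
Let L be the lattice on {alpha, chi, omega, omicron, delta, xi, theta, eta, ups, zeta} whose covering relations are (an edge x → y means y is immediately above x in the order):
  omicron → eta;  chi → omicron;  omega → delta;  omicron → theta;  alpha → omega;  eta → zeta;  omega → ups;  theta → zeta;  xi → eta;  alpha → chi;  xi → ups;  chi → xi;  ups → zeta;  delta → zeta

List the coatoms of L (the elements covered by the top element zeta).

delta, eta, theta, ups

The coatoms are exactly the elements covered by zeta: delta, eta, theta, ups.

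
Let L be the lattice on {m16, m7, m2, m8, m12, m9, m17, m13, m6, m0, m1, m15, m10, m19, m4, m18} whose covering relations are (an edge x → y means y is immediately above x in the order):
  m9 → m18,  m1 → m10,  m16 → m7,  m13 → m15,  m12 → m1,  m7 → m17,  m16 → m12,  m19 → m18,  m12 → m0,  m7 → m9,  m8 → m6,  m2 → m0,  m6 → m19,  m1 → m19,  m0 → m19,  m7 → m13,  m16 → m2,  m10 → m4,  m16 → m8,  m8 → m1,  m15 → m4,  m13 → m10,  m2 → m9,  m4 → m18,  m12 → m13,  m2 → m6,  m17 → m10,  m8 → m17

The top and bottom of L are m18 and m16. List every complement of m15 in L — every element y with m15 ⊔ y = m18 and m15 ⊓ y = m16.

Need y with m15 ∨ y = m18 and m15 ∧ y = m16.
Checking each element gives: m2, m6.

m2, m6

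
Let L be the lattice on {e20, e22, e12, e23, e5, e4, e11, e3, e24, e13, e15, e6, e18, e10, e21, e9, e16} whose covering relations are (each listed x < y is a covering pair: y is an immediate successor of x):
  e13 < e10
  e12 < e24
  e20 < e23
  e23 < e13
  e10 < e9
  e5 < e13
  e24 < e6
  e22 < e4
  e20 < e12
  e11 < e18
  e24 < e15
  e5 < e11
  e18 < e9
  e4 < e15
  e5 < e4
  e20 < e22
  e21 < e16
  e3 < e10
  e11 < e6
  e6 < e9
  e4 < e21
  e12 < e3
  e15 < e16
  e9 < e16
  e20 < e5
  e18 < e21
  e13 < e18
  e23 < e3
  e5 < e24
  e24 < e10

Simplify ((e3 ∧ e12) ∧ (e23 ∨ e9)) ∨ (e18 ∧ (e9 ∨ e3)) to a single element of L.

e3 ∧ e12 = e12
e23 ∨ e9 = e9
e12 ∧ e9 = e12
e9 ∨ e3 = e9
e18 ∧ e9 = e18
e12 ∨ e18 = e9

e9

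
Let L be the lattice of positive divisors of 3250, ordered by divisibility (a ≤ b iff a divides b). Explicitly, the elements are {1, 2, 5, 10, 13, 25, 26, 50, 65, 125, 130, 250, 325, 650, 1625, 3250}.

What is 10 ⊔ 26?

In the divisibility order, the join is the least common multiple: lcm(10, 26) = 130.

130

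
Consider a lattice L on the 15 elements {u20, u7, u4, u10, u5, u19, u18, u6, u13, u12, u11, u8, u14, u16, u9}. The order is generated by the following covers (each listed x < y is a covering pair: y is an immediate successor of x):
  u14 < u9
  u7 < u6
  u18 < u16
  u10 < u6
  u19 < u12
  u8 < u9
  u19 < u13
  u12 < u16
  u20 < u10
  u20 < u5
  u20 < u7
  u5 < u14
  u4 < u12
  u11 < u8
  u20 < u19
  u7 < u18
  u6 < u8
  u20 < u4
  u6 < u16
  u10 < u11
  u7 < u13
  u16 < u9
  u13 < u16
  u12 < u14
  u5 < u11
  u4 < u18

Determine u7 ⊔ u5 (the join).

Common upper bounds of {u7, u5}: u8, u9.
The least among these is u8.

u8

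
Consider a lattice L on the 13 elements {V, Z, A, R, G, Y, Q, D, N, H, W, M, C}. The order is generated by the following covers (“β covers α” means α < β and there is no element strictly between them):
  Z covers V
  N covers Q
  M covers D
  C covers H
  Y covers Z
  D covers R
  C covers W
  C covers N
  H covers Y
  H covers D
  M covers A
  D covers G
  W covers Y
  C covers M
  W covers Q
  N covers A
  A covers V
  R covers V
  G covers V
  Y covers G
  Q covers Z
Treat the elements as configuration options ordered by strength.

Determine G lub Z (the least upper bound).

Common upper bounds of {G, Z}: C, H, W, Y.
The least among these is Y.

Y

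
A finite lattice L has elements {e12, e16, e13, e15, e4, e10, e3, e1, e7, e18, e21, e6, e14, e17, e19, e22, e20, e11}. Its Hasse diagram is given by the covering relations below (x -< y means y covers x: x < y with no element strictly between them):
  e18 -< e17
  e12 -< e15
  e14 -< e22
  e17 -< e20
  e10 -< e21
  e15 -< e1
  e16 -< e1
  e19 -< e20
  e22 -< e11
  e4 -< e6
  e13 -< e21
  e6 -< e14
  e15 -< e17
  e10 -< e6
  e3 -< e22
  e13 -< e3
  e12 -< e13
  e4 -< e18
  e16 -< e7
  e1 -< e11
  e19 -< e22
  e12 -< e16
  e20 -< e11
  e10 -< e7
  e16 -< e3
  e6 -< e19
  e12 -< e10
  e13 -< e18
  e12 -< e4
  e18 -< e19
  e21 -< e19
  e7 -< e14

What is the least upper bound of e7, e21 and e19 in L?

Common upper bounds of {e7, e21, e19}: e11, e22.
The least among these is e22.

e22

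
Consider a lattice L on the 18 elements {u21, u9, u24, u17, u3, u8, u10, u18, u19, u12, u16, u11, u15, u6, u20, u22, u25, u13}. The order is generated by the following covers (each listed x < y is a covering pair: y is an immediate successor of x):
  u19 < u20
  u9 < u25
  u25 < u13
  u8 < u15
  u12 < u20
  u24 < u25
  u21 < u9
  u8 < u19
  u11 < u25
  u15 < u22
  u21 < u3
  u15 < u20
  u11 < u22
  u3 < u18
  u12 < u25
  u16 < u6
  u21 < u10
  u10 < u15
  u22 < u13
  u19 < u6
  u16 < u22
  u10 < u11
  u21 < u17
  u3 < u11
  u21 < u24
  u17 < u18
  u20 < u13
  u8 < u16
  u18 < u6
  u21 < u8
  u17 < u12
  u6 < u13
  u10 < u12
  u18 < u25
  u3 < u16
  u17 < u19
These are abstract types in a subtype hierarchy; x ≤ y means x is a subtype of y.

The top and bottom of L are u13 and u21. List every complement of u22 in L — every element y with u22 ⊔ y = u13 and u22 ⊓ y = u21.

u17, u24, u9

Need y with u22 ∨ y = u13 and u22 ∧ y = u21.
Checking each element gives: u17, u24, u9.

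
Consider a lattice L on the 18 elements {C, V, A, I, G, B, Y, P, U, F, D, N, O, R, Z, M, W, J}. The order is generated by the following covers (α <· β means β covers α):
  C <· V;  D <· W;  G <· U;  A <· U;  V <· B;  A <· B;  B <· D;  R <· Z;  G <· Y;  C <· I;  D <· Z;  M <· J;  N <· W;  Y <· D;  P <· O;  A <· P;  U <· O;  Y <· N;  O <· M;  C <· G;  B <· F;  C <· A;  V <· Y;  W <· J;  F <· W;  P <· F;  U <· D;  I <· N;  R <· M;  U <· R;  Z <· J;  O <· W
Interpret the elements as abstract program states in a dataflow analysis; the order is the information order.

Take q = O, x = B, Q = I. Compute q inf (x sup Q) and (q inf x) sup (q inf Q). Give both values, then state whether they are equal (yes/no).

O; A; no

x sup Q = W, so q inf (x sup Q) = O inf W = O.
q inf x = A and q inf Q = C, so (q inf x) sup (q inf Q) = A sup C = A.
Equal: no.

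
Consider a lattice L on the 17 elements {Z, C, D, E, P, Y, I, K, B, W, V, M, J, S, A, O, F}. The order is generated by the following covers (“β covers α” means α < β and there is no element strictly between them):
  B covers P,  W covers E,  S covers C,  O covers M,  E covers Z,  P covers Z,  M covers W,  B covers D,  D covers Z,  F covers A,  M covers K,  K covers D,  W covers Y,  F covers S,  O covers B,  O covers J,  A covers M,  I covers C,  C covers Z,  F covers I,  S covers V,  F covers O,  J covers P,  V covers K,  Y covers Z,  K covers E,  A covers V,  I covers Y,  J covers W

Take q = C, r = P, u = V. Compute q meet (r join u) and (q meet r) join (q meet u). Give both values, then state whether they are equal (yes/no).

r join u = F, so q meet (r join u) = C meet F = C.
q meet r = Z and q meet u = Z, so (q meet r) join (q meet u) = Z join Z = Z.
Equal: no.

C; Z; no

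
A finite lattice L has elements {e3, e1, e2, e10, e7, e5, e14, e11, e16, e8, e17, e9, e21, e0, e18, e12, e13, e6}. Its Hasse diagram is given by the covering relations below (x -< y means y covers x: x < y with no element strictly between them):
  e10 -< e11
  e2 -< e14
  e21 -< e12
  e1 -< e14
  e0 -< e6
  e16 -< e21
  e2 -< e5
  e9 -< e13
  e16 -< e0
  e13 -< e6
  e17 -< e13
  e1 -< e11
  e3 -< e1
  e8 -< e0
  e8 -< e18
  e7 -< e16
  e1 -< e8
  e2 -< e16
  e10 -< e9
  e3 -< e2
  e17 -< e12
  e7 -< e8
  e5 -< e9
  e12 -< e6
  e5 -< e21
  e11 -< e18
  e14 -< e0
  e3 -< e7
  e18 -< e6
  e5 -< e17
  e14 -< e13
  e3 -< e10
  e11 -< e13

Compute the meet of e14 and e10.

e3

Common lower bounds of {e14, e10}: e3.
The greatest among these is e3.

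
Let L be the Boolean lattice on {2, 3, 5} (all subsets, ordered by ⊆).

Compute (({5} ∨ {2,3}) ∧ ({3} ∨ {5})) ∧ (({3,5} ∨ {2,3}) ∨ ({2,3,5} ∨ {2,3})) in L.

{3,5}

{5} ∨ {2,3} = {2,3,5}
{3} ∨ {5} = {3,5}
{2,3,5} ∧ {3,5} = {3,5}
{3,5} ∨ {2,3} = {2,3,5}
{2,3,5} ∨ {2,3} = {2,3,5}
{2,3,5} ∨ {2,3,5} = {2,3,5}
{3,5} ∧ {2,3,5} = {3,5}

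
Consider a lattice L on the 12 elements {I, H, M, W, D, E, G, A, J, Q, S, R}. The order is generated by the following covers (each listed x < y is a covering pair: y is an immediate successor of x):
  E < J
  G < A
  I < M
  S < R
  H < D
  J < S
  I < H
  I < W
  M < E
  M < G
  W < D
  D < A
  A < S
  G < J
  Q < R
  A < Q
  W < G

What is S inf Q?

A

Common lower bounds of {S, Q}: A, D, G, H, I, M, W.
The greatest among these is A.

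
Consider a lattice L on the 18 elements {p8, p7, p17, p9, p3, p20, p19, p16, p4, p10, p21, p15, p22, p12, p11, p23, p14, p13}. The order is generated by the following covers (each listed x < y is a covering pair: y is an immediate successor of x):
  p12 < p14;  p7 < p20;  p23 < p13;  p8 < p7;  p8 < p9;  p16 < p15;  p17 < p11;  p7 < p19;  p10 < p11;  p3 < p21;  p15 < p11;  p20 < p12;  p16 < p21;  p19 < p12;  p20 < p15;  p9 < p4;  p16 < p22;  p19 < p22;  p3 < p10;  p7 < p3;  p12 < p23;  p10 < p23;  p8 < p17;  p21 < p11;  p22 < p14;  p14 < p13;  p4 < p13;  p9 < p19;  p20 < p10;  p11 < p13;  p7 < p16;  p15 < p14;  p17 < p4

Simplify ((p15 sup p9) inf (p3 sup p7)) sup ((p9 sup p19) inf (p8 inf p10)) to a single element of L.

p15 ∨ p9 = p14
p3 ∨ p7 = p3
p14 ∧ p3 = p7
p9 ∨ p19 = p19
p8 ∧ p10 = p8
p19 ∧ p8 = p8
p7 ∨ p8 = p7

p7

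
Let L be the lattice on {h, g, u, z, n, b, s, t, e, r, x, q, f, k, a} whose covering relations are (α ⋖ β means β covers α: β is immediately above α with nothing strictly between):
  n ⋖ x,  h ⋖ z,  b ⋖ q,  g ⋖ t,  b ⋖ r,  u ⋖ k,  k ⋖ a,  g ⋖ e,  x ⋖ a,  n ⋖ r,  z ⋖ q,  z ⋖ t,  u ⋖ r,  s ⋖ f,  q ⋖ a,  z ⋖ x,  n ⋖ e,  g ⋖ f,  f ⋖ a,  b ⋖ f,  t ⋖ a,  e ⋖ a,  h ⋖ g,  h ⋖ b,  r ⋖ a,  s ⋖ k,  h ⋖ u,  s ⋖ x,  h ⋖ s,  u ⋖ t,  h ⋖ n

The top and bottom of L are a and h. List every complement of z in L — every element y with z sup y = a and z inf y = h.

e, f, k, r

Need y with z ∨ y = a and z ∧ y = h.
Checking each element gives: e, f, k, r.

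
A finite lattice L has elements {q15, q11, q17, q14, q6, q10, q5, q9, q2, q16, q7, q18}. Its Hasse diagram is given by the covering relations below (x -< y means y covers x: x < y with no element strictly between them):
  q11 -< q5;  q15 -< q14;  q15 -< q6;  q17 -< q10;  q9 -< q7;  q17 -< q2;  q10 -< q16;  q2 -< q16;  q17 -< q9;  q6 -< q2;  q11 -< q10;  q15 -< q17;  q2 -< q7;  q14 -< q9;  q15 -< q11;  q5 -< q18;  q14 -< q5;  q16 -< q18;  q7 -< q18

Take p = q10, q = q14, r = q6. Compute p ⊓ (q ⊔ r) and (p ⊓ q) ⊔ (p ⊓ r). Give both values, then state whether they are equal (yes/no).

q17; q15; no

q ⊔ r = q7, so p ⊓ (q ⊔ r) = q10 ⊓ q7 = q17.
p ⊓ q = q15 and p ⊓ r = q15, so (p ⊓ q) ⊔ (p ⊓ r) = q15 ⊔ q15 = q15.
Equal: no.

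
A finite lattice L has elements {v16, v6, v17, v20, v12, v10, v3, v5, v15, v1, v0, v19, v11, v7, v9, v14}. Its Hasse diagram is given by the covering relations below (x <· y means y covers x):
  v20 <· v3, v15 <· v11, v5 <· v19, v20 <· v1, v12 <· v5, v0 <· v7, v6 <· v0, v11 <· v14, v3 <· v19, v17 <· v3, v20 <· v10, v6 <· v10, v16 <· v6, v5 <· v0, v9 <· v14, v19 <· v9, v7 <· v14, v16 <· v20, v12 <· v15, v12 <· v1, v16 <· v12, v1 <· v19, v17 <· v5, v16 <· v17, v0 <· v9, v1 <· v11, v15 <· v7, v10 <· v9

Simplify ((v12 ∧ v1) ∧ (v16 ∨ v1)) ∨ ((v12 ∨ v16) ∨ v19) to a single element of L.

v19

v12 ∧ v1 = v12
v16 ∨ v1 = v1
v12 ∧ v1 = v12
v12 ∨ v16 = v12
v12 ∨ v19 = v19
v12 ∨ v19 = v19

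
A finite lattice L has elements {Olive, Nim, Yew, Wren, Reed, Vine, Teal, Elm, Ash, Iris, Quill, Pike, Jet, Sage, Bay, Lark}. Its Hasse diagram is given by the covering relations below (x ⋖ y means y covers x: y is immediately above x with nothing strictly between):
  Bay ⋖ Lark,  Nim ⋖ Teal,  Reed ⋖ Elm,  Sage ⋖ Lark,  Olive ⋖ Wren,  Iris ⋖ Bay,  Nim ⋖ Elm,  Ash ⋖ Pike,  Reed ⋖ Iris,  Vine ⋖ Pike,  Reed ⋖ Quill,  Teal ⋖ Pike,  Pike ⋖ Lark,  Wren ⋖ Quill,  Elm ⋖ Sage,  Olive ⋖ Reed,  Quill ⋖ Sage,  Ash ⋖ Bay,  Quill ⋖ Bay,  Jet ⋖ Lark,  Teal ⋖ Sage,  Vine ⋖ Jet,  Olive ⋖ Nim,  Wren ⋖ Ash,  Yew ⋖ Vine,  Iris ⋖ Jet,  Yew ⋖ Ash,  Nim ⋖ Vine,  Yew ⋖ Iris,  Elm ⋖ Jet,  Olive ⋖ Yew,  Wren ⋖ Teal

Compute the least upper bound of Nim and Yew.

Vine

Common upper bounds of {Nim, Yew}: Jet, Lark, Pike, Vine.
The least among these is Vine.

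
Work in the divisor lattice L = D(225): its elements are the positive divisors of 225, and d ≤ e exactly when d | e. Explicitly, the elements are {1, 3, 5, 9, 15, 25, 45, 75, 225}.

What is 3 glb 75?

In the divisibility order, the meet is the greatest common divisor: gcd(3, 75) = 3.

3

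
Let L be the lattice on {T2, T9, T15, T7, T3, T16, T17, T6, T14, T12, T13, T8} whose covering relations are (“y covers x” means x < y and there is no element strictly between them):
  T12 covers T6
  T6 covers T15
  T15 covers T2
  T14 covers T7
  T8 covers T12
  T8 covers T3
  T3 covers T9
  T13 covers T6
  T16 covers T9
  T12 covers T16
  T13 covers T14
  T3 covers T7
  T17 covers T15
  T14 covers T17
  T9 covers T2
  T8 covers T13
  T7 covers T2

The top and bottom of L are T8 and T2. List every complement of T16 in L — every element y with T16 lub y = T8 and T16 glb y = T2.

T13, T14, T17, T7

Need y with T16 ∨ y = T8 and T16 ∧ y = T2.
Checking each element gives: T13, T14, T17, T7.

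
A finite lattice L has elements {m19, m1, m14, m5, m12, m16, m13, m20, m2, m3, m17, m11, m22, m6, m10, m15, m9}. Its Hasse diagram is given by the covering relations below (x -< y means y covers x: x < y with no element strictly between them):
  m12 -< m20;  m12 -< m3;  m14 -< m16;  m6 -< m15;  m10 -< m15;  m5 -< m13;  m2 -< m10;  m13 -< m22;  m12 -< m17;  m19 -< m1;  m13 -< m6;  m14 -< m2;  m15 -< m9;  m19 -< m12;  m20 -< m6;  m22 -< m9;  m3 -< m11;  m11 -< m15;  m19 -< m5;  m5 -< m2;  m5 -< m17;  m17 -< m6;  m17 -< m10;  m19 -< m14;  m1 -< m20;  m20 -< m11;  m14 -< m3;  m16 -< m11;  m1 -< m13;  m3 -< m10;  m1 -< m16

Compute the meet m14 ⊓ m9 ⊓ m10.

m14

Common lower bounds of {m14, m9, m10}: m14, m19.
The greatest among these is m14.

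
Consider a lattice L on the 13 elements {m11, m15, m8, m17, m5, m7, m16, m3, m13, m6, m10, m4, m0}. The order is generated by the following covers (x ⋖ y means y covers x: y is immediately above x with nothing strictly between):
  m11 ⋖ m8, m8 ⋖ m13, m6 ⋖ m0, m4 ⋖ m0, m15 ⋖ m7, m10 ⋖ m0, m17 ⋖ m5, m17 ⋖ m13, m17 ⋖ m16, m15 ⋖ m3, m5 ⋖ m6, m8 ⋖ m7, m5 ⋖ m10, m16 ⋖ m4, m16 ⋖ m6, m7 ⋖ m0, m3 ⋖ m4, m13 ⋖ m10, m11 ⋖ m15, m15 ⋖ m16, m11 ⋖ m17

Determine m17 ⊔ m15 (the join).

m16

Common upper bounds of {m17, m15}: m0, m16, m4, m6.
The least among these is m16.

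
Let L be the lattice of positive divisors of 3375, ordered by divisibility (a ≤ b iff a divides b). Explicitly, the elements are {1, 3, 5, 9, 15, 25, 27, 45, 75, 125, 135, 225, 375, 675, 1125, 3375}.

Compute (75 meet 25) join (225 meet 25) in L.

25

75 ∧ 25 = 25
225 ∧ 25 = 25
25 ∨ 25 = 25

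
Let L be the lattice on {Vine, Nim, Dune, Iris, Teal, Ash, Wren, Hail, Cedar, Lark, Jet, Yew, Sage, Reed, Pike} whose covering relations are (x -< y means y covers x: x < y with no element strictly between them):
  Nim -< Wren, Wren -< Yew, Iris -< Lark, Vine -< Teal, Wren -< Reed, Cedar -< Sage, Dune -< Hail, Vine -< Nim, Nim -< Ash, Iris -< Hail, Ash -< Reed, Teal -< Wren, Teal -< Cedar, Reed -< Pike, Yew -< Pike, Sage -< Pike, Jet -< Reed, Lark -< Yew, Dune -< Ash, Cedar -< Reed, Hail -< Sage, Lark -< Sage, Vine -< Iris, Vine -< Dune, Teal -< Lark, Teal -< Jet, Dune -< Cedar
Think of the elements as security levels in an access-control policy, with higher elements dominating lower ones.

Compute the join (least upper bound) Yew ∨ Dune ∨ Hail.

Pike

Common upper bounds of {Yew, Dune, Hail}: Pike.
The least among these is Pike.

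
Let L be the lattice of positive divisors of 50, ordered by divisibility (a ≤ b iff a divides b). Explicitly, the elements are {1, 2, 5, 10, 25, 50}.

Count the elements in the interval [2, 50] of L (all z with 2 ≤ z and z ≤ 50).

3

The interval [2, 50] = {10, 2, 50}, which has 3 elements.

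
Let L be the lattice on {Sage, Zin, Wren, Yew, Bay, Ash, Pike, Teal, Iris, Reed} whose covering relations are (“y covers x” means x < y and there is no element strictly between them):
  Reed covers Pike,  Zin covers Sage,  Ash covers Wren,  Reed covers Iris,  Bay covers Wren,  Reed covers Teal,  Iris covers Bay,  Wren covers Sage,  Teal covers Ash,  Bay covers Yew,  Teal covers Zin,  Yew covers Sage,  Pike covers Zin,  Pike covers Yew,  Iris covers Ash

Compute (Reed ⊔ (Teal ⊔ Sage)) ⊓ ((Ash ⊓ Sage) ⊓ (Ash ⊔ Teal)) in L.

Sage

Teal ∨ Sage = Teal
Reed ∨ Teal = Reed
Ash ∧ Sage = Sage
Ash ∨ Teal = Teal
Sage ∧ Teal = Sage
Reed ∧ Sage = Sage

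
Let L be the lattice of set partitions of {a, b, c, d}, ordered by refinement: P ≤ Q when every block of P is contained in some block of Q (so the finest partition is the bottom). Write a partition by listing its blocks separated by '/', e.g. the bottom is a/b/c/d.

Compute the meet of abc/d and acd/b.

Common lower bounds of {abc/d, acd/b}: a/b/c/d, ac/b/d.
The greatest among these is ac/b/d.

ac/b/d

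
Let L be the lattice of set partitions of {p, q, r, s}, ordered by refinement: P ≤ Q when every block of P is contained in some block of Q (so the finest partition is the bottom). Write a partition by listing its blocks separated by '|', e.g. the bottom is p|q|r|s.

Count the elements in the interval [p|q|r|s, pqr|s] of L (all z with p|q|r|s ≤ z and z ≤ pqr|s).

The interval [p|q|r|s, pqr|s] = {pqr|s, pq|r|s, pr|q|s, p|qr|s, p|q|r|s}, which has 5 elements.

5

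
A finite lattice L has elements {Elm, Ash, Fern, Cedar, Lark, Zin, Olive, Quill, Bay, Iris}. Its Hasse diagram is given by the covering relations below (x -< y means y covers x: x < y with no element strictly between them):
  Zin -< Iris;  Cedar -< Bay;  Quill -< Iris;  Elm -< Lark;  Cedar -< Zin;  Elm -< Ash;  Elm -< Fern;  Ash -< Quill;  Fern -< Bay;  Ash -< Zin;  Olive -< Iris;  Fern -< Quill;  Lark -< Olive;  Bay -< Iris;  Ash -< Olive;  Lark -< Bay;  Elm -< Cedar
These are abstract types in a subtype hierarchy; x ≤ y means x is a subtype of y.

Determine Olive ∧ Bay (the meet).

Common lower bounds of {Olive, Bay}: Elm, Lark.
The greatest among these is Lark.

Lark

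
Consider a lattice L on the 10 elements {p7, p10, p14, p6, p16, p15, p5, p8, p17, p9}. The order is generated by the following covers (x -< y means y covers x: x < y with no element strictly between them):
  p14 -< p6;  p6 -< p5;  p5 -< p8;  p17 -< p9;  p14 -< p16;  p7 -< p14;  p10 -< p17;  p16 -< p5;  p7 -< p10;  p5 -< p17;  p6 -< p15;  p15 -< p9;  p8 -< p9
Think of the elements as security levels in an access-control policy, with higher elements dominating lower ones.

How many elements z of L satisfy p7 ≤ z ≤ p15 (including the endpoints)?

4

The interval [p7, p15] = {p14, p15, p6, p7}, which has 4 elements.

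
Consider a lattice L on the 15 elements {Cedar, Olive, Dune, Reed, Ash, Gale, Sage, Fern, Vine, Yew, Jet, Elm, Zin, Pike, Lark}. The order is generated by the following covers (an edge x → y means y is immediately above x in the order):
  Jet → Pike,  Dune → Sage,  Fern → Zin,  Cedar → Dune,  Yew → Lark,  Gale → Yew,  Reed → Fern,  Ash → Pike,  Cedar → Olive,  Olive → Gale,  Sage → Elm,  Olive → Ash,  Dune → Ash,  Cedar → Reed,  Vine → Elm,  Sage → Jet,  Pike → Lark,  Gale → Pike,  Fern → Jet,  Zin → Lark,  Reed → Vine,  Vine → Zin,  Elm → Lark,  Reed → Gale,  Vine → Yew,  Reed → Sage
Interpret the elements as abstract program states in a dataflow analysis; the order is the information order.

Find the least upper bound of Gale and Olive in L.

Common upper bounds of {Gale, Olive}: Gale, Lark, Pike, Yew.
The least among these is Gale.

Gale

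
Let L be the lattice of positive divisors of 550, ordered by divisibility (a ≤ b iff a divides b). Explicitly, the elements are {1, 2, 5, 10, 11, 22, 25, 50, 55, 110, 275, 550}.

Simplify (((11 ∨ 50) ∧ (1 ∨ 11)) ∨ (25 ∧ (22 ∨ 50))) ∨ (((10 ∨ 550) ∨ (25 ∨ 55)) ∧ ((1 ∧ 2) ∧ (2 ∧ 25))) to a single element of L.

275

11 ∨ 50 = 550
1 ∨ 11 = 11
550 ∧ 11 = 11
22 ∨ 50 = 550
25 ∧ 550 = 25
11 ∨ 25 = 275
10 ∨ 550 = 550
25 ∨ 55 = 275
550 ∨ 275 = 550
1 ∧ 2 = 1
2 ∧ 25 = 1
1 ∧ 1 = 1
550 ∧ 1 = 1
275 ∨ 1 = 275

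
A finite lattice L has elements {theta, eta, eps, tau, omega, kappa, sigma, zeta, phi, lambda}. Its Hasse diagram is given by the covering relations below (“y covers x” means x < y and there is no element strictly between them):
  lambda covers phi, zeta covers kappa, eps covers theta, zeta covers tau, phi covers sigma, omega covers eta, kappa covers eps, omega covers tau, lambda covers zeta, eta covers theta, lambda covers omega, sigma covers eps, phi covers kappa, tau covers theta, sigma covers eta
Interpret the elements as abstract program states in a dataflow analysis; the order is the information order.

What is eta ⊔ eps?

Common upper bounds of {eta, eps}: lambda, phi, sigma.
The least among these is sigma.

sigma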